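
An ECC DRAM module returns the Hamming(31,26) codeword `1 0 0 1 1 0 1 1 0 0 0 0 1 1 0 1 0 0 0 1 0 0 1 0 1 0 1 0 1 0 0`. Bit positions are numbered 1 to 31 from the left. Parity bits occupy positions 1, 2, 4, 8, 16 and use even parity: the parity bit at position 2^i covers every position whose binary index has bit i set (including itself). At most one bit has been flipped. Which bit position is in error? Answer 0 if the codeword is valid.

s1: b1⊕b3⊕b5⊕b7⊕b9⊕b11⊕b13⊕b15⊕b17⊕b19⊕b21⊕b23⊕b25⊕b27⊕b29⊕b31 = 1⊕0⊕1⊕1⊕0⊕0⊕1⊕0⊕0⊕0⊕0⊕1⊕1⊕1⊕1⊕0 = 0
s2: b2⊕b3⊕b6⊕b7⊕b10⊕b11⊕b14⊕b15⊕b18⊕b19⊕b22⊕b23⊕b26⊕b27⊕b30⊕b31 = 0⊕0⊕0⊕1⊕0⊕0⊕1⊕0⊕0⊕0⊕0⊕1⊕0⊕1⊕0⊕0 = 0
s4: b4⊕b5⊕b6⊕b7⊕b12⊕b13⊕b14⊕b15⊕b20⊕b21⊕b22⊕b23⊕b28⊕b29⊕b30⊕b31 = 1⊕1⊕0⊕1⊕0⊕1⊕1⊕0⊕1⊕0⊕0⊕1⊕0⊕1⊕0⊕0 = 0
s8: b8⊕b9⊕b10⊕b11⊕b12⊕b13⊕b14⊕b15⊕b24⊕b25⊕b26⊕b27⊕b28⊕b29⊕b30⊕b31 = 1⊕0⊕0⊕0⊕0⊕1⊕1⊕0⊕0⊕1⊕0⊕1⊕0⊕1⊕0⊕0 = 0
s16: b16⊕b17⊕b18⊕b19⊕b20⊕b21⊕b22⊕b23⊕b24⊕b25⊕b26⊕b27⊕b28⊕b29⊕b30⊕b31 = 1⊕0⊕0⊕0⊕1⊕0⊕0⊕1⊕0⊕1⊕0⊕1⊕0⊕1⊕0⊕0 = 0
Syndrome (s16...s1) = 00000 → position 0 (no error).

0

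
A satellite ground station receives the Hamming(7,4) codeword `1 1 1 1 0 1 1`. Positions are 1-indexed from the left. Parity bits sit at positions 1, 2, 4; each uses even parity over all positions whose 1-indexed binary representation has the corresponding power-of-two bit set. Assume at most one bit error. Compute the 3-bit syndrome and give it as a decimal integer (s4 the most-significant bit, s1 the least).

5

s1: b1⊕b3⊕b5⊕b7 = 1⊕1⊕0⊕1 = 1
s2: b2⊕b3⊕b6⊕b7 = 1⊕1⊕1⊕1 = 0
s4: b4⊕b5⊕b6⊕b7 = 1⊕0⊕1⊕1 = 1
Syndrome (s4...s1) = 101 → position 5.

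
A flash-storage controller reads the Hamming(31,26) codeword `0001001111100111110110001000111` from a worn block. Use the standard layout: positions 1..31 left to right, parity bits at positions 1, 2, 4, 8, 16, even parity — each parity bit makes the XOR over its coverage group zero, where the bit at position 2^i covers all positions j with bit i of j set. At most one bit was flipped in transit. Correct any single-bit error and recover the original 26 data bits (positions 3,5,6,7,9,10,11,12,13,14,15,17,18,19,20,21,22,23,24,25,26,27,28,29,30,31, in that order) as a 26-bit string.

00011110011110100001000111

s1: b1⊕b3⊕b5⊕b7⊕b9⊕b11⊕b13⊕b15⊕b17⊕b19⊕b21⊕b23⊕b25⊕b27⊕b29⊕b31 = 0⊕0⊕0⊕1⊕1⊕1⊕0⊕1⊕1⊕0⊕1⊕0⊕1⊕0⊕1⊕1 = 1
s2: b2⊕b3⊕b6⊕b7⊕b10⊕b11⊕b14⊕b15⊕b18⊕b19⊕b22⊕b23⊕b26⊕b27⊕b30⊕b31 = 0⊕0⊕0⊕1⊕1⊕1⊕1⊕1⊕1⊕0⊕0⊕0⊕0⊕0⊕1⊕1 = 0
s4: b4⊕b5⊕b6⊕b7⊕b12⊕b13⊕b14⊕b15⊕b20⊕b21⊕b22⊕b23⊕b28⊕b29⊕b30⊕b31 = 1⊕0⊕0⊕1⊕0⊕0⊕1⊕1⊕1⊕1⊕0⊕0⊕0⊕1⊕1⊕1 = 1
s8: b8⊕b9⊕b10⊕b11⊕b12⊕b13⊕b14⊕b15⊕b24⊕b25⊕b26⊕b27⊕b28⊕b29⊕b30⊕b31 = 1⊕1⊕1⊕1⊕0⊕0⊕1⊕1⊕0⊕1⊕0⊕0⊕0⊕1⊕1⊕1 = 0
s16: b16⊕b17⊕b18⊕b19⊕b20⊕b21⊕b22⊕b23⊕b24⊕b25⊕b26⊕b27⊕b28⊕b29⊕b30⊕b31 = 1⊕1⊕1⊕0⊕1⊕1⊕0⊕0⊕0⊕1⊕0⊕0⊕0⊕1⊕1⊕1 = 1
Syndrome (s16...s1) = 10101 → position 21.
Flip bit 21: corrected codeword = 0001001111100111110100001000111
Data bits at positions 3,5,6,7,9,10,11,12,13,14,15,17,18,19,20,21,22,23,24,25,26,27,28,29,30,31: 00011110011110100001000111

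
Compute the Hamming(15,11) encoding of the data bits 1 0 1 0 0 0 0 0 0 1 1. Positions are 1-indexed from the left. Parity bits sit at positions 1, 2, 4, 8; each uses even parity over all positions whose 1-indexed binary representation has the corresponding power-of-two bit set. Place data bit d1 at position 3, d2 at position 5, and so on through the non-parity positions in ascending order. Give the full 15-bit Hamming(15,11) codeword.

Place data bits at non-power-of-two positions: b3=1, b5=0, b6=1, b7=0, b9=0, b10=0, b11=0, b12=0, b13=0, b14=1, b15=1.
p1 = XOR of data positions {3,5,7,9,11,13,15} = 1⊕0⊕0⊕0⊕0⊕0⊕1 = 0
p2 = XOR of data positions {3,6,7,10,11,14,15} = 1⊕1⊕0⊕0⊕0⊕1⊕1 = 0
p4 = XOR of data positions {5,6,7,12,13,14,15} = 0⊕1⊕0⊕0⊕0⊕1⊕1 = 1
p8 = XOR of data positions {9,10,11,12,13,14,15} = 0⊕0⊕0⊕0⊕0⊕1⊕1 = 0
Codeword b1..b15 = 001101000000011

001101000000011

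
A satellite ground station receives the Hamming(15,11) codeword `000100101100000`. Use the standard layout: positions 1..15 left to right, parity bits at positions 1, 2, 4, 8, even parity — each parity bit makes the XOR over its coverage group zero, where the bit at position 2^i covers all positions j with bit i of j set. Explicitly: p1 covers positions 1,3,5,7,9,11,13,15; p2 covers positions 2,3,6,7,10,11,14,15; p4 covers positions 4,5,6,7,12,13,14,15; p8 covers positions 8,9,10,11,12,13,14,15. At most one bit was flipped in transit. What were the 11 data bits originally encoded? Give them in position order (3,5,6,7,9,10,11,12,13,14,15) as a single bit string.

00011100000

s1: b1⊕b3⊕b5⊕b7⊕b9⊕b11⊕b13⊕b15 = 0⊕0⊕0⊕1⊕1⊕0⊕0⊕0 = 0
s2: b2⊕b3⊕b6⊕b7⊕b10⊕b11⊕b14⊕b15 = 0⊕0⊕0⊕1⊕1⊕0⊕0⊕0 = 0
s4: b4⊕b5⊕b6⊕b7⊕b12⊕b13⊕b14⊕b15 = 1⊕0⊕0⊕1⊕0⊕0⊕0⊕0 = 0
s8: b8⊕b9⊕b10⊕b11⊕b12⊕b13⊕b14⊕b15 = 0⊕1⊕1⊕0⊕0⊕0⊕0⊕0 = 0
Syndrome (s8...s1) = 0000 → position 0 (no error).
No correction needed.
Data bits at positions 3,5,6,7,9,10,11,12,13,14,15: 00011100000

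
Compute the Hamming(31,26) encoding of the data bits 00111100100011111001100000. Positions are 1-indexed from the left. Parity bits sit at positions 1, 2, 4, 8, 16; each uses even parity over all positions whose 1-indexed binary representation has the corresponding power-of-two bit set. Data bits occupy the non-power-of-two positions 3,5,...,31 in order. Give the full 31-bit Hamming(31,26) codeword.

Place data bits at non-power-of-two positions: b3=0, b5=0, b6=1, b7=1, b9=1, b10=1, b11=0, b12=0, b13=1, b14=0, b15=0, b17=0, b18=1, b19=1, b20=1, b21=1, b22=1, b23=0, b24=0, b25=1, b26=1, b27=0, b28=0, b29=0, b30=0, b31=0.
p1 = XOR of data positions {3,5,7,9,11,13,15,17,19,21,23,25,27,29,31} = 0⊕0⊕1⊕1⊕0⊕1⊕0⊕0⊕1⊕1⊕0⊕1⊕0⊕0⊕0 = 0
p2 = XOR of data positions {3,6,7,10,11,14,15,18,19,22,23,26,27,30,31} = 0⊕1⊕1⊕1⊕0⊕0⊕0⊕1⊕1⊕1⊕0⊕1⊕0⊕0⊕0 = 1
p4 = XOR of data positions {5,6,7,12,13,14,15,20,21,22,23,28,29,30,31} = 0⊕1⊕1⊕0⊕1⊕0⊕0⊕1⊕1⊕1⊕0⊕0⊕0⊕0⊕0 = 0
p8 = XOR of data positions {9,10,11,12,13,14,15,24,25,26,27,28,29,30,31} = 1⊕1⊕0⊕0⊕1⊕0⊕0⊕0⊕1⊕1⊕0⊕0⊕0⊕0⊕0 = 1
p16 = XOR of data positions {17,18,19,20,21,22,23,24,25,26,27,28,29,30,31} = 0⊕1⊕1⊕1⊕1⊕1⊕0⊕0⊕1⊕1⊕0⊕0⊕0⊕0⊕0 = 1
Codeword b1..b31 = 0100011111001001011111001100000

0100011111001001011111001100000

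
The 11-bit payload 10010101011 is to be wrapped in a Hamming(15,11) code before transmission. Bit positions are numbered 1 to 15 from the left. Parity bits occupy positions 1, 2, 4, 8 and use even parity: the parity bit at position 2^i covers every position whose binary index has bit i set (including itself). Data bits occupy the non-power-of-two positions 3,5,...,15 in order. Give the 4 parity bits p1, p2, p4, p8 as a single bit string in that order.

1100

Place data bits at non-power-of-two positions: b3=1, b5=0, b6=0, b7=1, b9=0, b10=1, b11=0, b12=1, b13=0, b14=1, b15=1.
p1 = XOR of data positions {3,5,7,9,11,13,15} = 1⊕0⊕1⊕0⊕0⊕0⊕1 = 1
p2 = XOR of data positions {3,6,7,10,11,14,15} = 1⊕0⊕1⊕1⊕0⊕1⊕1 = 1
p4 = XOR of data positions {5,6,7,12,13,14,15} = 0⊕0⊕1⊕1⊕0⊕1⊕1 = 0
p8 = XOR of data positions {9,10,11,12,13,14,15} = 0⊕1⊕0⊕1⊕0⊕1⊕1 = 0
Parity bits p1,p2,p4,p8 = 1100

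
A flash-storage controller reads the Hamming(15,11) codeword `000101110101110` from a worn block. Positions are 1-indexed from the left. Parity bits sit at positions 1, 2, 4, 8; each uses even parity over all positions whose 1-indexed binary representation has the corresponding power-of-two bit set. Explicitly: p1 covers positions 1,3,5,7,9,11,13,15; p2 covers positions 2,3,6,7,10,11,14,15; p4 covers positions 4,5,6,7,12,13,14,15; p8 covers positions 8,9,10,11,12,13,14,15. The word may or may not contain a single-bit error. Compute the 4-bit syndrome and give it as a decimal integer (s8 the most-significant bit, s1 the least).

s1: b1⊕b3⊕b5⊕b7⊕b9⊕b11⊕b13⊕b15 = 0⊕0⊕0⊕1⊕0⊕0⊕1⊕0 = 0
s2: b2⊕b3⊕b6⊕b7⊕b10⊕b11⊕b14⊕b15 = 0⊕0⊕1⊕1⊕1⊕0⊕1⊕0 = 0
s4: b4⊕b5⊕b6⊕b7⊕b12⊕b13⊕b14⊕b15 = 1⊕0⊕1⊕1⊕1⊕1⊕1⊕0 = 0
s8: b8⊕b9⊕b10⊕b11⊕b12⊕b13⊕b14⊕b15 = 1⊕0⊕1⊕0⊕1⊕1⊕1⊕0 = 1
Syndrome (s8...s1) = 1000 → position 8.

8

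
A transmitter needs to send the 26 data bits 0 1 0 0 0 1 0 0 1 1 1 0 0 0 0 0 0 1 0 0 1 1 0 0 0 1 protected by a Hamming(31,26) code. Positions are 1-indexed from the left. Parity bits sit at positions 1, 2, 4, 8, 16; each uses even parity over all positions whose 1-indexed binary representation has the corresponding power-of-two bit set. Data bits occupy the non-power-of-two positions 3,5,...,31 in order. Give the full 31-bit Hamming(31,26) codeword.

0100100101001110000000100110001

Place data bits at non-power-of-two positions: b3=0, b5=1, b6=0, b7=0, b9=0, b10=1, b11=0, b12=0, b13=1, b14=1, b15=1, b17=0, b18=0, b19=0, b20=0, b21=0, b22=0, b23=1, b24=0, b25=0, b26=1, b27=1, b28=0, b29=0, b30=0, b31=1.
p1 = XOR of data positions {3,5,7,9,11,13,15,17,19,21,23,25,27,29,31} = 0⊕1⊕0⊕0⊕0⊕1⊕1⊕0⊕0⊕0⊕1⊕0⊕1⊕0⊕1 = 0
p2 = XOR of data positions {3,6,7,10,11,14,15,18,19,22,23,26,27,30,31} = 0⊕0⊕0⊕1⊕0⊕1⊕1⊕0⊕0⊕0⊕1⊕1⊕1⊕0⊕1 = 1
p4 = XOR of data positions {5,6,7,12,13,14,15,20,21,22,23,28,29,30,31} = 1⊕0⊕0⊕0⊕1⊕1⊕1⊕0⊕0⊕0⊕1⊕0⊕0⊕0⊕1 = 0
p8 = XOR of data positions {9,10,11,12,13,14,15,24,25,26,27,28,29,30,31} = 0⊕1⊕0⊕0⊕1⊕1⊕1⊕0⊕0⊕1⊕1⊕0⊕0⊕0⊕1 = 1
p16 = XOR of data positions {17,18,19,20,21,22,23,24,25,26,27,28,29,30,31} = 0⊕0⊕0⊕0⊕0⊕0⊕1⊕0⊕0⊕1⊕1⊕0⊕0⊕0⊕1 = 0
Codeword b1..b31 = 0100100101001110000000100110001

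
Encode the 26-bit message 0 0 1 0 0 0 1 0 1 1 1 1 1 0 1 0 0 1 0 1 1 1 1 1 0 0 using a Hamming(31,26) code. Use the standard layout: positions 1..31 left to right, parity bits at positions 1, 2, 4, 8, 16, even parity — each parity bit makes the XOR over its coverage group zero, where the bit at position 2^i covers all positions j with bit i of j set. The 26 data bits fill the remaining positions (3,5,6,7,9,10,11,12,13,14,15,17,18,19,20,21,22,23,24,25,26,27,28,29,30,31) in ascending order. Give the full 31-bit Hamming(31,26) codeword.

0000010100101111110100101111100

Place data bits at non-power-of-two positions: b3=0, b5=0, b6=1, b7=0, b9=0, b10=0, b11=1, b12=0, b13=1, b14=1, b15=1, b17=1, b18=1, b19=0, b20=1, b21=0, b22=0, b23=1, b24=0, b25=1, b26=1, b27=1, b28=1, b29=1, b30=0, b31=0.
p1 = XOR of data positions {3,5,7,9,11,13,15,17,19,21,23,25,27,29,31} = 0⊕0⊕0⊕0⊕1⊕1⊕1⊕1⊕0⊕0⊕1⊕1⊕1⊕1⊕0 = 0
p2 = XOR of data positions {3,6,7,10,11,14,15,18,19,22,23,26,27,30,31} = 0⊕1⊕0⊕0⊕1⊕1⊕1⊕1⊕0⊕0⊕1⊕1⊕1⊕0⊕0 = 0
p4 = XOR of data positions {5,6,7,12,13,14,15,20,21,22,23,28,29,30,31} = 0⊕1⊕0⊕0⊕1⊕1⊕1⊕1⊕0⊕0⊕1⊕1⊕1⊕0⊕0 = 0
p8 = XOR of data positions {9,10,11,12,13,14,15,24,25,26,27,28,29,30,31} = 0⊕0⊕1⊕0⊕1⊕1⊕1⊕0⊕1⊕1⊕1⊕1⊕1⊕0⊕0 = 1
p16 = XOR of data positions {17,18,19,20,21,22,23,24,25,26,27,28,29,30,31} = 1⊕1⊕0⊕1⊕0⊕0⊕1⊕0⊕1⊕1⊕1⊕1⊕1⊕0⊕0 = 1
Codeword b1..b31 = 0000010100101111110100101111100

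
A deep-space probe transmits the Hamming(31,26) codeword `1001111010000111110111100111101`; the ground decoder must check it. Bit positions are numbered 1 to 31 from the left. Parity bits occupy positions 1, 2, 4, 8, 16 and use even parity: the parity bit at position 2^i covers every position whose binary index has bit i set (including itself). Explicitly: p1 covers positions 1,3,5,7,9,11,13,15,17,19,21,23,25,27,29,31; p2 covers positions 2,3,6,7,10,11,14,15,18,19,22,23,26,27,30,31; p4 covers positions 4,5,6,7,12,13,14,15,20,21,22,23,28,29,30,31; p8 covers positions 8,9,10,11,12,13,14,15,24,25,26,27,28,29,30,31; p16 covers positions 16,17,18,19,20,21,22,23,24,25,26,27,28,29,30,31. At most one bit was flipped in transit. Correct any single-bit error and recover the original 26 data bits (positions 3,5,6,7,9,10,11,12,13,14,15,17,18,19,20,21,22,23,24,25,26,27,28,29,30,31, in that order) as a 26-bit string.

s1: b1⊕b3⊕b5⊕b7⊕b9⊕b11⊕b13⊕b15⊕b17⊕b19⊕b21⊕b23⊕b25⊕b27⊕b29⊕b31 = 1⊕0⊕1⊕1⊕1⊕0⊕0⊕1⊕1⊕0⊕1⊕1⊕0⊕1⊕1⊕1 = 1
s2: b2⊕b3⊕b6⊕b7⊕b10⊕b11⊕b14⊕b15⊕b18⊕b19⊕b22⊕b23⊕b26⊕b27⊕b30⊕b31 = 0⊕0⊕1⊕1⊕0⊕0⊕1⊕1⊕1⊕0⊕1⊕1⊕1⊕1⊕0⊕1 = 0
s4: b4⊕b5⊕b6⊕b7⊕b12⊕b13⊕b14⊕b15⊕b20⊕b21⊕b22⊕b23⊕b28⊕b29⊕b30⊕b31 = 1⊕1⊕1⊕1⊕0⊕0⊕1⊕1⊕1⊕1⊕1⊕1⊕1⊕1⊕0⊕1 = 1
s8: b8⊕b9⊕b10⊕b11⊕b12⊕b13⊕b14⊕b15⊕b24⊕b25⊕b26⊕b27⊕b28⊕b29⊕b30⊕b31 = 0⊕1⊕0⊕0⊕0⊕0⊕1⊕1⊕0⊕0⊕1⊕1⊕1⊕1⊕0⊕1 = 0
s16: b16⊕b17⊕b18⊕b19⊕b20⊕b21⊕b22⊕b23⊕b24⊕b25⊕b26⊕b27⊕b28⊕b29⊕b30⊕b31 = 1⊕1⊕1⊕0⊕1⊕1⊕1⊕1⊕0⊕0⊕1⊕1⊕1⊕1⊕0⊕1 = 0
Syndrome (s16...s1) = 00101 → position 5.
Flip bit 5: corrected codeword = 1001011010000111110111100111101
Data bits at positions 3,5,6,7,9,10,11,12,13,14,15,17,18,19,20,21,22,23,24,25,26,27,28,29,30,31: 00111000011110111100111101

00111000011110111100111101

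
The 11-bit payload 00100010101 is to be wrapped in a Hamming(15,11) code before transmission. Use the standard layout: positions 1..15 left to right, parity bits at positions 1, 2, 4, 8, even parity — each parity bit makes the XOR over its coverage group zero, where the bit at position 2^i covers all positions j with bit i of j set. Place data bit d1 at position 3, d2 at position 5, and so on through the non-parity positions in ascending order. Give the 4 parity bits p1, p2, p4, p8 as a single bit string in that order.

1111

Place data bits at non-power-of-two positions: b3=0, b5=0, b6=1, b7=0, b9=0, b10=0, b11=1, b12=0, b13=1, b14=0, b15=1.
p1 = XOR of data positions {3,5,7,9,11,13,15} = 0⊕0⊕0⊕0⊕1⊕1⊕1 = 1
p2 = XOR of data positions {3,6,7,10,11,14,15} = 0⊕1⊕0⊕0⊕1⊕0⊕1 = 1
p4 = XOR of data positions {5,6,7,12,13,14,15} = 0⊕1⊕0⊕0⊕1⊕0⊕1 = 1
p8 = XOR of data positions {9,10,11,12,13,14,15} = 0⊕0⊕1⊕0⊕1⊕0⊕1 = 1
Parity bits p1,p2,p4,p8 = 1111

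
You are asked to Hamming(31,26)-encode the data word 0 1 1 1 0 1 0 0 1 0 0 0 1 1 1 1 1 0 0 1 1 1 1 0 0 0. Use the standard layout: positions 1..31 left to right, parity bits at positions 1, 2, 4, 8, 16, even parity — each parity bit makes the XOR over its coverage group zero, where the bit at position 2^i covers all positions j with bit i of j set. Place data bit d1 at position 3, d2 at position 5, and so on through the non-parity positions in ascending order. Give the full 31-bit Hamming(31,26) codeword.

1000111001001001011111001111000

Place data bits at non-power-of-two positions: b3=0, b5=1, b6=1, b7=1, b9=0, b10=1, b11=0, b12=0, b13=1, b14=0, b15=0, b17=0, b18=1, b19=1, b20=1, b21=1, b22=1, b23=0, b24=0, b25=1, b26=1, b27=1, b28=1, b29=0, b30=0, b31=0.
p1 = XOR of data positions {3,5,7,9,11,13,15,17,19,21,23,25,27,29,31} = 0⊕1⊕1⊕0⊕0⊕1⊕0⊕0⊕1⊕1⊕0⊕1⊕1⊕0⊕0 = 1
p2 = XOR of data positions {3,6,7,10,11,14,15,18,19,22,23,26,27,30,31} = 0⊕1⊕1⊕1⊕0⊕0⊕0⊕1⊕1⊕1⊕0⊕1⊕1⊕0⊕0 = 0
p4 = XOR of data positions {5,6,7,12,13,14,15,20,21,22,23,28,29,30,31} = 1⊕1⊕1⊕0⊕1⊕0⊕0⊕1⊕1⊕1⊕0⊕1⊕0⊕0⊕0 = 0
p8 = XOR of data positions {9,10,11,12,13,14,15,24,25,26,27,28,29,30,31} = 0⊕1⊕0⊕0⊕1⊕0⊕0⊕0⊕1⊕1⊕1⊕1⊕0⊕0⊕0 = 0
p16 = XOR of data positions {17,18,19,20,21,22,23,24,25,26,27,28,29,30,31} = 0⊕1⊕1⊕1⊕1⊕1⊕0⊕0⊕1⊕1⊕1⊕1⊕0⊕0⊕0 = 1
Codeword b1..b31 = 1000111001001001011111001111000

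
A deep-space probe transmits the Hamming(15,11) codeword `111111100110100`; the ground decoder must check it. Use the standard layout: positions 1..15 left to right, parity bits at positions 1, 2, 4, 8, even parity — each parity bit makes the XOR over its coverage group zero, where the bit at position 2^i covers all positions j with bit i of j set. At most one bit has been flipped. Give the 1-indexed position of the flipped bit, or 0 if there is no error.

s1: b1⊕b3⊕b5⊕b7⊕b9⊕b11⊕b13⊕b15 = 1⊕1⊕1⊕1⊕0⊕1⊕1⊕0 = 0
s2: b2⊕b3⊕b6⊕b7⊕b10⊕b11⊕b14⊕b15 = 1⊕1⊕1⊕1⊕1⊕1⊕0⊕0 = 0
s4: b4⊕b5⊕b6⊕b7⊕b12⊕b13⊕b14⊕b15 = 1⊕1⊕1⊕1⊕0⊕1⊕0⊕0 = 1
s8: b8⊕b9⊕b10⊕b11⊕b12⊕b13⊕b14⊕b15 = 0⊕0⊕1⊕1⊕0⊕1⊕0⊕0 = 1
Syndrome (s8...s1) = 1100 → position 12.

12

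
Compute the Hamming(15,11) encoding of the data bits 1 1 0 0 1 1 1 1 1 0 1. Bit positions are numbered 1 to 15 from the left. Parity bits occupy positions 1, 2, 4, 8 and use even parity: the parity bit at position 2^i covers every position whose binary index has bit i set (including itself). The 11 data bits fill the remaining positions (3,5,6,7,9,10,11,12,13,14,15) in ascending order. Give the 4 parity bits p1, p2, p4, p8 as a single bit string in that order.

Place data bits at non-power-of-two positions: b3=1, b5=1, b6=0, b7=0, b9=1, b10=1, b11=1, b12=1, b13=1, b14=0, b15=1.
p1 = XOR of data positions {3,5,7,9,11,13,15} = 1⊕1⊕0⊕1⊕1⊕1⊕1 = 0
p2 = XOR of data positions {3,6,7,10,11,14,15} = 1⊕0⊕0⊕1⊕1⊕0⊕1 = 0
p4 = XOR of data positions {5,6,7,12,13,14,15} = 1⊕0⊕0⊕1⊕1⊕0⊕1 = 0
p8 = XOR of data positions {9,10,11,12,13,14,15} = 1⊕1⊕1⊕1⊕1⊕0⊕1 = 0
Parity bits p1,p2,p4,p8 = 0000

0000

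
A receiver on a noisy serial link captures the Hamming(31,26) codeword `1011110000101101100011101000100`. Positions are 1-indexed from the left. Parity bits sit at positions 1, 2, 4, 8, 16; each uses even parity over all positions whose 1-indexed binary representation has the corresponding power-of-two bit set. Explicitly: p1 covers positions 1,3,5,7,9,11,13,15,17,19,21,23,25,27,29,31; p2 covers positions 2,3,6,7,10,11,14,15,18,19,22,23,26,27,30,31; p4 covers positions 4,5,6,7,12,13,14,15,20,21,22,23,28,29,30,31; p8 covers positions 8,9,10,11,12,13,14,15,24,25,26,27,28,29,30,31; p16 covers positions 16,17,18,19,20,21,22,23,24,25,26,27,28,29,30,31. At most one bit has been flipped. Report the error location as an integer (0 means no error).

28

s1: b1⊕b3⊕b5⊕b7⊕b9⊕b11⊕b13⊕b15⊕b17⊕b19⊕b21⊕b23⊕b25⊕b27⊕b29⊕b31 = 1⊕1⊕1⊕0⊕0⊕1⊕1⊕0⊕1⊕0⊕1⊕1⊕1⊕0⊕1⊕0 = 0
s2: b2⊕b3⊕b6⊕b7⊕b10⊕b11⊕b14⊕b15⊕b18⊕b19⊕b22⊕b23⊕b26⊕b27⊕b30⊕b31 = 0⊕1⊕1⊕0⊕0⊕1⊕1⊕0⊕0⊕0⊕1⊕1⊕0⊕0⊕0⊕0 = 0
s4: b4⊕b5⊕b6⊕b7⊕b12⊕b13⊕b14⊕b15⊕b20⊕b21⊕b22⊕b23⊕b28⊕b29⊕b30⊕b31 = 1⊕1⊕1⊕0⊕0⊕1⊕1⊕0⊕0⊕1⊕1⊕1⊕0⊕1⊕0⊕0 = 1
s8: b8⊕b9⊕b10⊕b11⊕b12⊕b13⊕b14⊕b15⊕b24⊕b25⊕b26⊕b27⊕b28⊕b29⊕b30⊕b31 = 0⊕0⊕0⊕1⊕0⊕1⊕1⊕0⊕0⊕1⊕0⊕0⊕0⊕1⊕0⊕0 = 1
s16: b16⊕b17⊕b18⊕b19⊕b20⊕b21⊕b22⊕b23⊕b24⊕b25⊕b26⊕b27⊕b28⊕b29⊕b30⊕b31 = 1⊕1⊕0⊕0⊕0⊕1⊕1⊕1⊕0⊕1⊕0⊕0⊕0⊕1⊕0⊕0 = 1
Syndrome (s16...s1) = 11100 → position 28.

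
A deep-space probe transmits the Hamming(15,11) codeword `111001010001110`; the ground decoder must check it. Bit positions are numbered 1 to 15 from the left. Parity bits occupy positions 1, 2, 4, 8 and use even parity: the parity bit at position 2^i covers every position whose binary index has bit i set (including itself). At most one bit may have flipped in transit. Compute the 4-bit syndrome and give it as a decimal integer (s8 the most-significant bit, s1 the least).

s1: b1⊕b3⊕b5⊕b7⊕b9⊕b11⊕b13⊕b15 = 1⊕1⊕0⊕0⊕0⊕0⊕1⊕0 = 1
s2: b2⊕b3⊕b6⊕b7⊕b10⊕b11⊕b14⊕b15 = 1⊕1⊕1⊕0⊕0⊕0⊕1⊕0 = 0
s4: b4⊕b5⊕b6⊕b7⊕b12⊕b13⊕b14⊕b15 = 0⊕0⊕1⊕0⊕1⊕1⊕1⊕0 = 0
s8: b8⊕b9⊕b10⊕b11⊕b12⊕b13⊕b14⊕b15 = 1⊕0⊕0⊕0⊕1⊕1⊕1⊕0 = 0
Syndrome (s8...s1) = 0001 → position 1.

1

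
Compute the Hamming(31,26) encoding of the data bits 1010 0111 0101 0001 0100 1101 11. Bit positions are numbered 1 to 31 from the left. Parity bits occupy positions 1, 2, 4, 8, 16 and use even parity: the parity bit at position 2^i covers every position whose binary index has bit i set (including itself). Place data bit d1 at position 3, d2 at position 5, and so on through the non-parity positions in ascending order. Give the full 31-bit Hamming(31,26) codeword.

0010010101110100100010100110111

Place data bits at non-power-of-two positions: b3=1, b5=0, b6=1, b7=0, b9=0, b10=1, b11=1, b12=1, b13=0, b14=1, b15=0, b17=1, b18=0, b19=0, b20=0, b21=1, b22=0, b23=1, b24=0, b25=0, b26=1, b27=1, b28=0, b29=1, b30=1, b31=1.
p1 = XOR of data positions {3,5,7,9,11,13,15,17,19,21,23,25,27,29,31} = 1⊕0⊕0⊕0⊕1⊕0⊕0⊕1⊕0⊕1⊕1⊕0⊕1⊕1⊕1 = 0
p2 = XOR of data positions {3,6,7,10,11,14,15,18,19,22,23,26,27,30,31} = 1⊕1⊕0⊕1⊕1⊕1⊕0⊕0⊕0⊕0⊕1⊕1⊕1⊕1⊕1 = 0
p4 = XOR of data positions {5,6,7,12,13,14,15,20,21,22,23,28,29,30,31} = 0⊕1⊕0⊕1⊕0⊕1⊕0⊕0⊕1⊕0⊕1⊕0⊕1⊕1⊕1 = 0
p8 = XOR of data positions {9,10,11,12,13,14,15,24,25,26,27,28,29,30,31} = 0⊕1⊕1⊕1⊕0⊕1⊕0⊕0⊕0⊕1⊕1⊕0⊕1⊕1⊕1 = 1
p16 = XOR of data positions {17,18,19,20,21,22,23,24,25,26,27,28,29,30,31} = 1⊕0⊕0⊕0⊕1⊕0⊕1⊕0⊕0⊕1⊕1⊕0⊕1⊕1⊕1 = 0
Codeword b1..b31 = 0010010101110100100010100110111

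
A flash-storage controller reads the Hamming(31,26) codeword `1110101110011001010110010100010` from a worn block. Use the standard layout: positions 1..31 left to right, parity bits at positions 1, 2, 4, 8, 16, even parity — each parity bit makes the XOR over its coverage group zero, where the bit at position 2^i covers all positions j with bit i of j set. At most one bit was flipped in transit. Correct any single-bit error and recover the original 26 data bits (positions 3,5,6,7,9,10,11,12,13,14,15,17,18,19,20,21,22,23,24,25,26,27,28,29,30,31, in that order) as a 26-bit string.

s1: b1⊕b3⊕b5⊕b7⊕b9⊕b11⊕b13⊕b15⊕b17⊕b19⊕b21⊕b23⊕b25⊕b27⊕b29⊕b31 = 1⊕1⊕1⊕1⊕1⊕0⊕1⊕0⊕0⊕0⊕1⊕0⊕0⊕0⊕0⊕0 = 1
s2: b2⊕b3⊕b6⊕b7⊕b10⊕b11⊕b14⊕b15⊕b18⊕b19⊕b22⊕b23⊕b26⊕b27⊕b30⊕b31 = 1⊕1⊕0⊕1⊕0⊕0⊕0⊕0⊕1⊕0⊕0⊕0⊕1⊕0⊕1⊕0 = 0
s4: b4⊕b5⊕b6⊕b7⊕b12⊕b13⊕b14⊕b15⊕b20⊕b21⊕b22⊕b23⊕b28⊕b29⊕b30⊕b31 = 0⊕1⊕0⊕1⊕1⊕1⊕0⊕0⊕1⊕1⊕0⊕0⊕0⊕0⊕1⊕0 = 1
s8: b8⊕b9⊕b10⊕b11⊕b12⊕b13⊕b14⊕b15⊕b24⊕b25⊕b26⊕b27⊕b28⊕b29⊕b30⊕b31 = 1⊕1⊕0⊕0⊕1⊕1⊕0⊕0⊕1⊕0⊕1⊕0⊕0⊕0⊕1⊕0 = 1
s16: b16⊕b17⊕b18⊕b19⊕b20⊕b21⊕b22⊕b23⊕b24⊕b25⊕b26⊕b27⊕b28⊕b29⊕b30⊕b31 = 1⊕0⊕1⊕0⊕1⊕1⊕0⊕0⊕1⊕0⊕1⊕0⊕0⊕0⊕1⊕0 = 1
Syndrome (s16...s1) = 11101 → position 29.
Flip bit 29: corrected codeword = 1110101110011001010110010100110
Data bits at positions 3,5,6,7,9,10,11,12,13,14,15,17,18,19,20,21,22,23,24,25,26,27,28,29,30,31: 11011001100010110010100110

11011001100010110010100110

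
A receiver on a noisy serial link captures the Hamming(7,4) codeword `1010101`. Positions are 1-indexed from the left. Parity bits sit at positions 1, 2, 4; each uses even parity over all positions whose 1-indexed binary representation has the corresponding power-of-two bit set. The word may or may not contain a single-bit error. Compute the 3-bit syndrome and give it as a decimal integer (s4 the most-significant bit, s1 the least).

0

s1: b1⊕b3⊕b5⊕b7 = 1⊕1⊕1⊕1 = 0
s2: b2⊕b3⊕b6⊕b7 = 0⊕1⊕0⊕1 = 0
s4: b4⊕b5⊕b6⊕b7 = 0⊕1⊕0⊕1 = 0
Syndrome (s4...s1) = 000 → position 0 (no error).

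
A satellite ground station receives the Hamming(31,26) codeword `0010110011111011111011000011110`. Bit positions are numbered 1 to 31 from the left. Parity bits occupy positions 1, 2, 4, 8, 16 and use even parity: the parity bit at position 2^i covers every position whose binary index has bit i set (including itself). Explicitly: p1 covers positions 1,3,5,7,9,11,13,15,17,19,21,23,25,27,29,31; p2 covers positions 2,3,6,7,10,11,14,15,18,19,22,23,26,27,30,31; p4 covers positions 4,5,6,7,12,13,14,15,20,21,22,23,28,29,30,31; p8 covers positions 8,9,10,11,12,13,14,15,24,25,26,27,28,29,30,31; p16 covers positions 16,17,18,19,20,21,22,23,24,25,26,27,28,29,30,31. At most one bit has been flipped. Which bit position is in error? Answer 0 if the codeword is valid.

s1: b1⊕b3⊕b5⊕b7⊕b9⊕b11⊕b13⊕b15⊕b17⊕b19⊕b21⊕b23⊕b25⊕b27⊕b29⊕b31 = 0⊕1⊕1⊕0⊕1⊕1⊕1⊕1⊕1⊕1⊕1⊕0⊕0⊕1⊕1⊕0 = 1
s2: b2⊕b3⊕b6⊕b7⊕b10⊕b11⊕b14⊕b15⊕b18⊕b19⊕b22⊕b23⊕b26⊕b27⊕b30⊕b31 = 0⊕1⊕1⊕0⊕1⊕1⊕0⊕1⊕1⊕1⊕1⊕0⊕0⊕1⊕1⊕0 = 0
s4: b4⊕b5⊕b6⊕b7⊕b12⊕b13⊕b14⊕b15⊕b20⊕b21⊕b22⊕b23⊕b28⊕b29⊕b30⊕b31 = 0⊕1⊕1⊕0⊕1⊕1⊕0⊕1⊕0⊕1⊕1⊕0⊕1⊕1⊕1⊕0 = 0
s8: b8⊕b9⊕b10⊕b11⊕b12⊕b13⊕b14⊕b15⊕b24⊕b25⊕b26⊕b27⊕b28⊕b29⊕b30⊕b31 = 0⊕1⊕1⊕1⊕1⊕1⊕0⊕1⊕0⊕0⊕0⊕1⊕1⊕1⊕1⊕0 = 0
s16: b16⊕b17⊕b18⊕b19⊕b20⊕b21⊕b22⊕b23⊕b24⊕b25⊕b26⊕b27⊕b28⊕b29⊕b30⊕b31 = 1⊕1⊕1⊕1⊕0⊕1⊕1⊕0⊕0⊕0⊕0⊕1⊕1⊕1⊕1⊕0 = 0
Syndrome (s16...s1) = 00001 → position 1.

1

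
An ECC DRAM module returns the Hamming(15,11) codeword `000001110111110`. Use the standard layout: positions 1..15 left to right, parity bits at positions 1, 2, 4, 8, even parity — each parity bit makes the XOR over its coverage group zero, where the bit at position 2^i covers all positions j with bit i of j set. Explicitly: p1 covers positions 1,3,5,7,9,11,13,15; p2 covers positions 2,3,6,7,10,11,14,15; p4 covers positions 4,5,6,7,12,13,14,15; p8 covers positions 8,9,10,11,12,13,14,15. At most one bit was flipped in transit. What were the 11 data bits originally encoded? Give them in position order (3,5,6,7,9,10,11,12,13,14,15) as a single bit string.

s1: b1⊕b3⊕b5⊕b7⊕b9⊕b11⊕b13⊕b15 = 0⊕0⊕0⊕1⊕0⊕1⊕1⊕0 = 1
s2: b2⊕b3⊕b6⊕b7⊕b10⊕b11⊕b14⊕b15 = 0⊕0⊕1⊕1⊕1⊕1⊕1⊕0 = 1
s4: b4⊕b5⊕b6⊕b7⊕b12⊕b13⊕b14⊕b15 = 0⊕0⊕1⊕1⊕1⊕1⊕1⊕0 = 1
s8: b8⊕b9⊕b10⊕b11⊕b12⊕b13⊕b14⊕b15 = 1⊕0⊕1⊕1⊕1⊕1⊕1⊕0 = 0
Syndrome (s8...s1) = 0111 → position 7.
Flip bit 7: corrected codeword = 000001010111110
Data bits at positions 3,5,6,7,9,10,11,12,13,14,15: 00100111110

00100111110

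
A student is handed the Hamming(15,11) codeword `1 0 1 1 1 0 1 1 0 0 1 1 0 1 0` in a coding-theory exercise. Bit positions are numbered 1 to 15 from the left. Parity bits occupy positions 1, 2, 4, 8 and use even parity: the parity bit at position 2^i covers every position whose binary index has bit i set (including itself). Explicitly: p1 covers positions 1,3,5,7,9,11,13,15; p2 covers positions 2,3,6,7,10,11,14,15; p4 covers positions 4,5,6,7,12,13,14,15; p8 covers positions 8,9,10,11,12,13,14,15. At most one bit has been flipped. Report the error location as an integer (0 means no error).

s1: b1⊕b3⊕b5⊕b7⊕b9⊕b11⊕b13⊕b15 = 1⊕1⊕1⊕1⊕0⊕1⊕0⊕0 = 1
s2: b2⊕b3⊕b6⊕b7⊕b10⊕b11⊕b14⊕b15 = 0⊕1⊕0⊕1⊕0⊕1⊕1⊕0 = 0
s4: b4⊕b5⊕b6⊕b7⊕b12⊕b13⊕b14⊕b15 = 1⊕1⊕0⊕1⊕1⊕0⊕1⊕0 = 1
s8: b8⊕b9⊕b10⊕b11⊕b12⊕b13⊕b14⊕b15 = 1⊕0⊕0⊕1⊕1⊕0⊕1⊕0 = 0
Syndrome (s8...s1) = 0101 → position 5.

5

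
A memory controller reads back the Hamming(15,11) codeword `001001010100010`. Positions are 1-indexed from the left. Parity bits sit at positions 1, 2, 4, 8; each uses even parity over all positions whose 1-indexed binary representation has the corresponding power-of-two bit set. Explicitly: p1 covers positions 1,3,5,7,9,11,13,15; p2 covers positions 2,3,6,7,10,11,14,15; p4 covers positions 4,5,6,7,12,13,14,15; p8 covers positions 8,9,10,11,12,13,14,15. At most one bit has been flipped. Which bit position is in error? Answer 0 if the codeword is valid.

s1: b1⊕b3⊕b5⊕b7⊕b9⊕b11⊕b13⊕b15 = 0⊕1⊕0⊕0⊕0⊕0⊕0⊕0 = 1
s2: b2⊕b3⊕b6⊕b7⊕b10⊕b11⊕b14⊕b15 = 0⊕1⊕1⊕0⊕1⊕0⊕1⊕0 = 0
s4: b4⊕b5⊕b6⊕b7⊕b12⊕b13⊕b14⊕b15 = 0⊕0⊕1⊕0⊕0⊕0⊕1⊕0 = 0
s8: b8⊕b9⊕b10⊕b11⊕b12⊕b13⊕b14⊕b15 = 1⊕0⊕1⊕0⊕0⊕0⊕1⊕0 = 1
Syndrome (s8...s1) = 1001 → position 9.

9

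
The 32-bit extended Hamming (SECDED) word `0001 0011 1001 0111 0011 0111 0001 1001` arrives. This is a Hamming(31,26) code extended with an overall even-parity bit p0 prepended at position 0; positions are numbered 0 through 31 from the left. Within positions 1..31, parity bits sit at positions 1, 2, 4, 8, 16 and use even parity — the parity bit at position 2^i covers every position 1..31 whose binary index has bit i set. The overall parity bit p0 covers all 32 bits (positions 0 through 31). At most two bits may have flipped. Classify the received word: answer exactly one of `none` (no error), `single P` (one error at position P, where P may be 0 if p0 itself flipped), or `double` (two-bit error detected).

none

s1: b1⊕b3⊕b5⊕b7⊕b9⊕b11⊕b13⊕b15⊕b17⊕b19⊕b21⊕b23⊕b25⊕b27⊕b29⊕b31 = 0⊕1⊕0⊕1⊕0⊕1⊕1⊕1⊕0⊕1⊕1⊕1⊕0⊕1⊕0⊕1 = 0
s2: b2⊕b3⊕b6⊕b7⊕b10⊕b11⊕b14⊕b15⊕b18⊕b19⊕b22⊕b23⊕b26⊕b27⊕b30⊕b31 = 0⊕1⊕1⊕1⊕0⊕1⊕1⊕1⊕1⊕1⊕1⊕1⊕0⊕1⊕0⊕1 = 0
s4: b4⊕b5⊕b6⊕b7⊕b12⊕b13⊕b14⊕b15⊕b20⊕b21⊕b22⊕b23⊕b28⊕b29⊕b30⊕b31 = 0⊕0⊕1⊕1⊕0⊕1⊕1⊕1⊕0⊕1⊕1⊕1⊕1⊕0⊕0⊕1 = 0
s8: b8⊕b9⊕b10⊕b11⊕b12⊕b13⊕b14⊕b15⊕b24⊕b25⊕b26⊕b27⊕b28⊕b29⊕b30⊕b31 = 1⊕0⊕0⊕1⊕0⊕1⊕1⊕1⊕0⊕0⊕0⊕1⊕1⊕0⊕0⊕1 = 0
s16: b16⊕b17⊕b18⊕b19⊕b20⊕b21⊕b22⊕b23⊕b24⊕b25⊕b26⊕b27⊕b28⊕b29⊕b30⊕b31 = 0⊕0⊕1⊕1⊕0⊕1⊕1⊕1⊕0⊕0⊕0⊕1⊕1⊕0⊕0⊕1 = 0
Syndrome (s16...s1) = 00000 → position 0 (no error).
Overall parity (XOR of all 32 bits, including p0): 0⊕0⊕0⊕1⊕0⊕0⊕1⊕1⊕1⊕0⊕0⊕1⊕0⊕1⊕1⊕1⊕0⊕0⊕1⊕1⊕0⊕1⊕1⊕1⊕0⊕0⊕0⊕1⊕1⊕0⊕0⊕1 = 0
Overall=0, syndrome position=0 → no error.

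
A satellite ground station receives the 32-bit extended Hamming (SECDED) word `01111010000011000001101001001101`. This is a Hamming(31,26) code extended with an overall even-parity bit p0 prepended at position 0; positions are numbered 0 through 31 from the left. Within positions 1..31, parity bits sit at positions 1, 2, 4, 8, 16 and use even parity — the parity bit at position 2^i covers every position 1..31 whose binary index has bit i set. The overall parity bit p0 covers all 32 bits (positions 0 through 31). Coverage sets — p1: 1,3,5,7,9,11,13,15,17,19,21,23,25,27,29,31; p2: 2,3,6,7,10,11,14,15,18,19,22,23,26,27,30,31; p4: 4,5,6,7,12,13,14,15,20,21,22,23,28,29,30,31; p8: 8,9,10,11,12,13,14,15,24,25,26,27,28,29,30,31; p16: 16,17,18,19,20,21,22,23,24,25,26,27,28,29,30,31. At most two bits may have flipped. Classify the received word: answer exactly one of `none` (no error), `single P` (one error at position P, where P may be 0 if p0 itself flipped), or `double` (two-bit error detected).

s1: b1⊕b3⊕b5⊕b7⊕b9⊕b11⊕b13⊕b15⊕b17⊕b19⊕b21⊕b23⊕b25⊕b27⊕b29⊕b31 = 1⊕1⊕0⊕0⊕0⊕0⊕1⊕0⊕0⊕1⊕0⊕0⊕1⊕0⊕1⊕1 = 1
s2: b2⊕b3⊕b6⊕b7⊕b10⊕b11⊕b14⊕b15⊕b18⊕b19⊕b22⊕b23⊕b26⊕b27⊕b30⊕b31 = 1⊕1⊕1⊕0⊕0⊕0⊕0⊕0⊕0⊕1⊕1⊕0⊕0⊕0⊕0⊕1 = 0
s4: b4⊕b5⊕b6⊕b7⊕b12⊕b13⊕b14⊕b15⊕b20⊕b21⊕b22⊕b23⊕b28⊕b29⊕b30⊕b31 = 1⊕0⊕1⊕0⊕1⊕1⊕0⊕0⊕1⊕0⊕1⊕0⊕1⊕1⊕0⊕1 = 1
s8: b8⊕b9⊕b10⊕b11⊕b12⊕b13⊕b14⊕b15⊕b24⊕b25⊕b26⊕b27⊕b28⊕b29⊕b30⊕b31 = 0⊕0⊕0⊕0⊕1⊕1⊕0⊕0⊕0⊕1⊕0⊕0⊕1⊕1⊕0⊕1 = 0
s16: b16⊕b17⊕b18⊕b19⊕b20⊕b21⊕b22⊕b23⊕b24⊕b25⊕b26⊕b27⊕b28⊕b29⊕b30⊕b31 = 0⊕0⊕0⊕1⊕1⊕0⊕1⊕0⊕0⊕1⊕0⊕0⊕1⊕1⊕0⊕1 = 1
Syndrome (s16...s1) = 10101 → position 21.
Overall parity (XOR of all 32 bits, including p0): 0⊕1⊕1⊕1⊕1⊕0⊕1⊕0⊕0⊕0⊕0⊕0⊕1⊕1⊕0⊕0⊕0⊕0⊕0⊕1⊕1⊕0⊕1⊕0⊕0⊕1⊕0⊕0⊕1⊕1⊕0⊕1 = 0
Overall=0, syndrome position=21 → double-bit error detected (uncorrectable).

double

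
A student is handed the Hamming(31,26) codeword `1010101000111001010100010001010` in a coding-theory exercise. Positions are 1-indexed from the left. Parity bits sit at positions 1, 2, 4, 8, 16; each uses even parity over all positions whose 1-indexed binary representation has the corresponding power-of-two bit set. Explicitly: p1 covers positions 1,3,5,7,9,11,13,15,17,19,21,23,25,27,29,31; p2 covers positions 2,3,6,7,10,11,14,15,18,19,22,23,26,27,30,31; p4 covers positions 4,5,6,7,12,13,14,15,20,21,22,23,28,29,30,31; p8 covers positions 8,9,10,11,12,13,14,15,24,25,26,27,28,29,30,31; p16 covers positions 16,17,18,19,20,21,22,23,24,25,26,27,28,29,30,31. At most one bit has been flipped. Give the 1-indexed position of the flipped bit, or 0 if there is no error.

6

s1: b1⊕b3⊕b5⊕b7⊕b9⊕b11⊕b13⊕b15⊕b17⊕b19⊕b21⊕b23⊕b25⊕b27⊕b29⊕b31 = 1⊕1⊕1⊕1⊕0⊕1⊕1⊕0⊕0⊕0⊕0⊕0⊕0⊕0⊕0⊕0 = 0
s2: b2⊕b3⊕b6⊕b7⊕b10⊕b11⊕b14⊕b15⊕b18⊕b19⊕b22⊕b23⊕b26⊕b27⊕b30⊕b31 = 0⊕1⊕0⊕1⊕0⊕1⊕0⊕0⊕1⊕0⊕0⊕0⊕0⊕0⊕1⊕0 = 1
s4: b4⊕b5⊕b6⊕b7⊕b12⊕b13⊕b14⊕b15⊕b20⊕b21⊕b22⊕b23⊕b28⊕b29⊕b30⊕b31 = 0⊕1⊕0⊕1⊕1⊕1⊕0⊕0⊕1⊕0⊕0⊕0⊕1⊕0⊕1⊕0 = 1
s8: b8⊕b9⊕b10⊕b11⊕b12⊕b13⊕b14⊕b15⊕b24⊕b25⊕b26⊕b27⊕b28⊕b29⊕b30⊕b31 = 0⊕0⊕0⊕1⊕1⊕1⊕0⊕0⊕1⊕0⊕0⊕0⊕1⊕0⊕1⊕0 = 0
s16: b16⊕b17⊕b18⊕b19⊕b20⊕b21⊕b22⊕b23⊕b24⊕b25⊕b26⊕b27⊕b28⊕b29⊕b30⊕b31 = 1⊕0⊕1⊕0⊕1⊕0⊕0⊕0⊕1⊕0⊕0⊕0⊕1⊕0⊕1⊕0 = 0
Syndrome (s16...s1) = 00110 → position 6.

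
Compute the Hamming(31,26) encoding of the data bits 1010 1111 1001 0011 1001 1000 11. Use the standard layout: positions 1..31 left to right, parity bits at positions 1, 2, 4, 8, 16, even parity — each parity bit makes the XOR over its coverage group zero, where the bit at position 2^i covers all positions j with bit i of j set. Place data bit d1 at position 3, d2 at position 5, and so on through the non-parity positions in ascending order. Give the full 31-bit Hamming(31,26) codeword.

0010010111111000100111001100011

Place data bits at non-power-of-two positions: b3=1, b5=0, b6=1, b7=0, b9=1, b10=1, b11=1, b12=1, b13=1, b14=0, b15=0, b17=1, b18=0, b19=0, b20=1, b21=1, b22=1, b23=0, b24=0, b25=1, b26=1, b27=0, b28=0, b29=0, b30=1, b31=1.
p1 = XOR of data positions {3,5,7,9,11,13,15,17,19,21,23,25,27,29,31} = 1⊕0⊕0⊕1⊕1⊕1⊕0⊕1⊕0⊕1⊕0⊕1⊕0⊕0⊕1 = 0
p2 = XOR of data positions {3,6,7,10,11,14,15,18,19,22,23,26,27,30,31} = 1⊕1⊕0⊕1⊕1⊕0⊕0⊕0⊕0⊕1⊕0⊕1⊕0⊕1⊕1 = 0
p4 = XOR of data positions {5,6,7,12,13,14,15,20,21,22,23,28,29,30,31} = 0⊕1⊕0⊕1⊕1⊕0⊕0⊕1⊕1⊕1⊕0⊕0⊕0⊕1⊕1 = 0
p8 = XOR of data positions {9,10,11,12,13,14,15,24,25,26,27,28,29,30,31} = 1⊕1⊕1⊕1⊕1⊕0⊕0⊕0⊕1⊕1⊕0⊕0⊕0⊕1⊕1 = 1
p16 = XOR of data positions {17,18,19,20,21,22,23,24,25,26,27,28,29,30,31} = 1⊕0⊕0⊕1⊕1⊕1⊕0⊕0⊕1⊕1⊕0⊕0⊕0⊕1⊕1 = 0
Codeword b1..b31 = 0010010111111000100111001100011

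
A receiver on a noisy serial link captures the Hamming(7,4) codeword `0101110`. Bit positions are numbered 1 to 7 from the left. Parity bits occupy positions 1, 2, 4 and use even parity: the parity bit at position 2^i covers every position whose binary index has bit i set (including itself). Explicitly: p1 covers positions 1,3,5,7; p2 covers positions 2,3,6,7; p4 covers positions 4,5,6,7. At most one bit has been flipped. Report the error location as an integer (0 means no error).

5

s1: b1⊕b3⊕b5⊕b7 = 0⊕0⊕1⊕0 = 1
s2: b2⊕b3⊕b6⊕b7 = 1⊕0⊕1⊕0 = 0
s4: b4⊕b5⊕b6⊕b7 = 1⊕1⊕1⊕0 = 1
Syndrome (s4...s1) = 101 → position 5.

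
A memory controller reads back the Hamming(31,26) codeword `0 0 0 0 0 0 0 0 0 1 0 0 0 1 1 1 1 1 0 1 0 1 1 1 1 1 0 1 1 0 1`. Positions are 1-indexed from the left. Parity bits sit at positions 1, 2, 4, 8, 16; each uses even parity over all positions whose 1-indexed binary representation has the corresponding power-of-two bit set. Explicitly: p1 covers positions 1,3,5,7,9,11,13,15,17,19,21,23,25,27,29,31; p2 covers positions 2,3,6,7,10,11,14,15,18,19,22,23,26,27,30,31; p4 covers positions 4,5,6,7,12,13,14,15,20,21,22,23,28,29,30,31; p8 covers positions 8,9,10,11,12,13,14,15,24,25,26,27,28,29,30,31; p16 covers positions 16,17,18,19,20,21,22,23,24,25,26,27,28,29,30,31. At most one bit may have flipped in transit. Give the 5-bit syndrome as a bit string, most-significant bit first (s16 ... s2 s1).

01000

s1: b1⊕b3⊕b5⊕b7⊕b9⊕b11⊕b13⊕b15⊕b17⊕b19⊕b21⊕b23⊕b25⊕b27⊕b29⊕b31 = 0⊕0⊕0⊕0⊕0⊕0⊕0⊕1⊕1⊕0⊕0⊕1⊕1⊕0⊕1⊕1 = 0
s2: b2⊕b3⊕b6⊕b7⊕b10⊕b11⊕b14⊕b15⊕b18⊕b19⊕b22⊕b23⊕b26⊕b27⊕b30⊕b31 = 0⊕0⊕0⊕0⊕1⊕0⊕1⊕1⊕1⊕0⊕1⊕1⊕1⊕0⊕0⊕1 = 0
s4: b4⊕b5⊕b6⊕b7⊕b12⊕b13⊕b14⊕b15⊕b20⊕b21⊕b22⊕b23⊕b28⊕b29⊕b30⊕b31 = 0⊕0⊕0⊕0⊕0⊕0⊕1⊕1⊕1⊕0⊕1⊕1⊕1⊕1⊕0⊕1 = 0
s8: b8⊕b9⊕b10⊕b11⊕b12⊕b13⊕b14⊕b15⊕b24⊕b25⊕b26⊕b27⊕b28⊕b29⊕b30⊕b31 = 0⊕0⊕1⊕0⊕0⊕0⊕1⊕1⊕1⊕1⊕1⊕0⊕1⊕1⊕0⊕1 = 1
s16: b16⊕b17⊕b18⊕b19⊕b20⊕b21⊕b22⊕b23⊕b24⊕b25⊕b26⊕b27⊕b28⊕b29⊕b30⊕b31 = 1⊕1⊕1⊕0⊕1⊕0⊕1⊕1⊕1⊕1⊕1⊕0⊕1⊕1⊕0⊕1 = 0
Syndrome (s16...s1) = 01000 → position 8.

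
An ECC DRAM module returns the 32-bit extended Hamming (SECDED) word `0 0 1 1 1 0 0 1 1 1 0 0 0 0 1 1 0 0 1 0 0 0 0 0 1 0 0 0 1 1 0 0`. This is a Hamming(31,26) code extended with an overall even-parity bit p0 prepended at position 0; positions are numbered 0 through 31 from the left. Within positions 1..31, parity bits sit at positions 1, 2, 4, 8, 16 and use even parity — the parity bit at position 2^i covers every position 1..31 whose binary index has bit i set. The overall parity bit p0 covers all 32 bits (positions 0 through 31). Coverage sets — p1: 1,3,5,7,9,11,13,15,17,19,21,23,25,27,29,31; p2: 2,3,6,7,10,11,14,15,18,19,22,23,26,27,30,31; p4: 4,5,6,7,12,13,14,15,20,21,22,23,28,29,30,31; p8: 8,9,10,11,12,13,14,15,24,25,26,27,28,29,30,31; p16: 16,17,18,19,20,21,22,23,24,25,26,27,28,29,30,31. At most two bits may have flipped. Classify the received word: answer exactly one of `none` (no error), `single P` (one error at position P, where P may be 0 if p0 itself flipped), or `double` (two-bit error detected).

double

s1: b1⊕b3⊕b5⊕b7⊕b9⊕b11⊕b13⊕b15⊕b17⊕b19⊕b21⊕b23⊕b25⊕b27⊕b29⊕b31 = 0⊕1⊕0⊕1⊕1⊕0⊕0⊕1⊕0⊕0⊕0⊕0⊕0⊕0⊕1⊕0 = 1
s2: b2⊕b3⊕b6⊕b7⊕b10⊕b11⊕b14⊕b15⊕b18⊕b19⊕b22⊕b23⊕b26⊕b27⊕b30⊕b31 = 1⊕1⊕0⊕1⊕0⊕0⊕1⊕1⊕1⊕0⊕0⊕0⊕0⊕0⊕0⊕0 = 0
s4: b4⊕b5⊕b6⊕b7⊕b12⊕b13⊕b14⊕b15⊕b20⊕b21⊕b22⊕b23⊕b28⊕b29⊕b30⊕b31 = 1⊕0⊕0⊕1⊕0⊕0⊕1⊕1⊕0⊕0⊕0⊕0⊕1⊕1⊕0⊕0 = 0
s8: b8⊕b9⊕b10⊕b11⊕b12⊕b13⊕b14⊕b15⊕b24⊕b25⊕b26⊕b27⊕b28⊕b29⊕b30⊕b31 = 1⊕1⊕0⊕0⊕0⊕0⊕1⊕1⊕1⊕0⊕0⊕0⊕1⊕1⊕0⊕0 = 1
s16: b16⊕b17⊕b18⊕b19⊕b20⊕b21⊕b22⊕b23⊕b24⊕b25⊕b26⊕b27⊕b28⊕b29⊕b30⊕b31 = 0⊕0⊕1⊕0⊕0⊕0⊕0⊕0⊕1⊕0⊕0⊕0⊕1⊕1⊕0⊕0 = 0
Syndrome (s16...s1) = 01001 → position 9.
Overall parity (XOR of all 32 bits, including p0): 0⊕0⊕1⊕1⊕1⊕0⊕0⊕1⊕1⊕1⊕0⊕0⊕0⊕0⊕1⊕1⊕0⊕0⊕1⊕0⊕0⊕0⊕0⊕0⊕1⊕0⊕0⊕0⊕1⊕1⊕0⊕0 = 0
Overall=0, syndrome position=9 → double-bit error detected (uncorrectable).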